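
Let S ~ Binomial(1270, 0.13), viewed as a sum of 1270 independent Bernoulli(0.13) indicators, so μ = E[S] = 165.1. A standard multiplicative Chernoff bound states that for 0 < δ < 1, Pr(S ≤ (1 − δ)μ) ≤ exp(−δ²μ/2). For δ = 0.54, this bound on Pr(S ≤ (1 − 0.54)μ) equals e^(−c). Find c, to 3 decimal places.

24.072

c = δ²μ/2 = 0.54²·165.1/2 = 24.0716.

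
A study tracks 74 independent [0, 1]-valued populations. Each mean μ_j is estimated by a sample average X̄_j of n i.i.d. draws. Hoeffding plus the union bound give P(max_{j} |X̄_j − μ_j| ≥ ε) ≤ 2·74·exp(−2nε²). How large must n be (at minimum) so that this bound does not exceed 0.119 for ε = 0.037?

2603

Need 2·74·exp(−2nε²) ≤ 0.119, i.e. exp(−2nε²) ≤ 0.119/148.
So 2nε² ≥ ln(148/0.119) = 7.125844.
Hence n ≥ 7.125844/(2·0.037²) = 2602.573.
The smallest integer n is 2603.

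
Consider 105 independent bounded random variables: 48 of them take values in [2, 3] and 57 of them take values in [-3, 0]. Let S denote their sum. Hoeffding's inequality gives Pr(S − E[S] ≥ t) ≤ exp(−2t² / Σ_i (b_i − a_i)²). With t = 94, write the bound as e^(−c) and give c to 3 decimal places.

31.501

Σ(b_i − a_i)² = 48·1² + 57·3² = 561.
c = 2t² / 561 = 2·94² / 561 = 31.5009.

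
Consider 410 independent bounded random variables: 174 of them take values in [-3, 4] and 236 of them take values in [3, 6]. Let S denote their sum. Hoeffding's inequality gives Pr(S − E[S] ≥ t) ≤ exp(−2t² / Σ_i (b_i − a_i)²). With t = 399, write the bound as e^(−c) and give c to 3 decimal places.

29.897

Σ(b_i − a_i)² = 174·7² + 236·3² = 10650.
c = 2t² / 10650 = 2·399² / 10650 = 29.8969.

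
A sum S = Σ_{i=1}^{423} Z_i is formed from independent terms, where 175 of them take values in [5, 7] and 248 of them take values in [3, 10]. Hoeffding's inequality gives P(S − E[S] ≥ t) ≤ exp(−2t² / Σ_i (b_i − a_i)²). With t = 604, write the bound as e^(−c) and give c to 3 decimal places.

56.772

Σ(b_i − a_i)² = 175·2² + 248·7² = 12852.
c = 2t² / 12852 = 2·604² / 12852 = 56.7719.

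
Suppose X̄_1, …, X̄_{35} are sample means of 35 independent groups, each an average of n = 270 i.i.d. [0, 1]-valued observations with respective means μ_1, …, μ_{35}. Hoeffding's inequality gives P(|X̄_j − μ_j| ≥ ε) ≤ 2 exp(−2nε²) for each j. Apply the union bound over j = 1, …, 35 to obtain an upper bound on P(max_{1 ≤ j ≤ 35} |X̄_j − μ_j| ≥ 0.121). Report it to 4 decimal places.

0.0258

Per-experiment Hoeffding bound: 2·exp(−2·270·0.121²) = 2·exp(−7.90614) = 0.00073695.
Union bound over 35 events: 35·0.00073695 = 0.02579.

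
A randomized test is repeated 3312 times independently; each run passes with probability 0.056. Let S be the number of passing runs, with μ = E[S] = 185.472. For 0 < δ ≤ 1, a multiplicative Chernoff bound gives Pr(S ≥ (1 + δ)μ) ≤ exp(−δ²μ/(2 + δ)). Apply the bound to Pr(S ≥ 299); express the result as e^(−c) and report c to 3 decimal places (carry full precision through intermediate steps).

26.603

Write 299 = (1 + δ)μ, so δ = 299/185.472 − 1 = 0.6121032…
Then the exponent is δ²μ/(2 + δ) = (299 − μ)² / (μ·(2 + δ)) = 26.603409.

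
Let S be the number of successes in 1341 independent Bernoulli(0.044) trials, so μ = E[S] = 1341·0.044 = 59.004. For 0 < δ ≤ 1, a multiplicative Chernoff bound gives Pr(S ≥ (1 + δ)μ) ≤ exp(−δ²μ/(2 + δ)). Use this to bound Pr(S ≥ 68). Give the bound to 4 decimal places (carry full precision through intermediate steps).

Write 68 = (1 + δ)μ, so δ = 68/59.004 − 1 = 0.1524642…
Then the exponent is δ²μ/(2 + δ) = (68 − μ)² / (μ·(2 + δ)) = 0.637208.
Bound = exp(−0.637208) = 0.52877.

0.5288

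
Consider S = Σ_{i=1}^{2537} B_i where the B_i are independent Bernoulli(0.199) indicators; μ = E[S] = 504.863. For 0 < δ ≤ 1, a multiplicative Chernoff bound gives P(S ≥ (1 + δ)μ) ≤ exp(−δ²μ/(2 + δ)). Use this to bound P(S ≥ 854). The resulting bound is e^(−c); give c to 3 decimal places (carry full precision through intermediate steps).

89.705

Write 854 = (1 + δ)μ, so δ = 854/504.863 − 1 = 0.691548…
Then the exponent is δ²μ/(2 + δ) = (854 − μ)² / (μ·(2 + δ)) = 89.704882.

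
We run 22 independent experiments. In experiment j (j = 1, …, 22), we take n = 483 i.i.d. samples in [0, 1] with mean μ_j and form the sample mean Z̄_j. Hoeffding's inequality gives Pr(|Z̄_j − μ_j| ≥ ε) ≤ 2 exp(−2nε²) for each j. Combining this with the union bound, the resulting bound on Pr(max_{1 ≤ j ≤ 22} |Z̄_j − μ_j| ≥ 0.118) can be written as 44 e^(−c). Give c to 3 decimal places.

Union bound over the 22 events: Pr(max_{1 ≤ j ≤ 22} |Z̄_j − μ_j| ≥ 0.118) ≤ 22·2·exp(−2nε²) = 44 exp(−2·483·0.118²).
So c = 2·483·0.118² = 13.4506.

13.451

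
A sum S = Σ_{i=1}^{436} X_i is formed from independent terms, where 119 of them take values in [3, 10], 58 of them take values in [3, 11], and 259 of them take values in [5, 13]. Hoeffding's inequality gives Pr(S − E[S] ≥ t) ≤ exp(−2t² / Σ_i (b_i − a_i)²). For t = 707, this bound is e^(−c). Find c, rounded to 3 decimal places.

38.275

Σ(b_i − a_i)² = 119·7² + 58·8² + 259·8² = 26119.
c = 2t² / 26119 = 2·707² / 26119 = 38.2747.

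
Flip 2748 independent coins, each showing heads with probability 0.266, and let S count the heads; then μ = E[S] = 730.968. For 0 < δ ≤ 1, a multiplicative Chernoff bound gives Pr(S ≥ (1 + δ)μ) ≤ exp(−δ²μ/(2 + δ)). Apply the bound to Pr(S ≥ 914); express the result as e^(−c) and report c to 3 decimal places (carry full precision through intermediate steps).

20.366

Write 914 = (1 + δ)μ, so δ = 914/730.968 − 1 = 0.2503967…
Then the exponent is δ²μ/(2 + δ) = (914 − μ)² / (μ·(2 + δ)) = 20.365571.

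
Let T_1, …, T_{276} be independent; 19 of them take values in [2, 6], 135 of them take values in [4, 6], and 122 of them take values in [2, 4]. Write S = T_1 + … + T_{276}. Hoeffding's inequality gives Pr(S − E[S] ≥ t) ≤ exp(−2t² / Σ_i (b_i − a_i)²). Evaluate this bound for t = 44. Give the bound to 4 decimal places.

0.0546

Σ(b_i − a_i)² = 19·4² + 135·2² + 122·2² = 1332.
Exponent = 2·44² / 1332 = 2.90691.
Bound = exp(−2.90691) = 0.05464.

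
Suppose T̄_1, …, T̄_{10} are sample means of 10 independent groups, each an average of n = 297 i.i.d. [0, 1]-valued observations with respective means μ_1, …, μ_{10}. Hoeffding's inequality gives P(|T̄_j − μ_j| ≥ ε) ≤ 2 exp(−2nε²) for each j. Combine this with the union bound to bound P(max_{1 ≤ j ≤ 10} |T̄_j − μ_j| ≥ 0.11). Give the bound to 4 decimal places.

0.0151

Per-experiment Hoeffding bound: 2·exp(−2·297·0.11²) = 2·exp(−7.18740) = 0.0015121.
Union bound over 10 events: 10·0.0015121 = 0.01512.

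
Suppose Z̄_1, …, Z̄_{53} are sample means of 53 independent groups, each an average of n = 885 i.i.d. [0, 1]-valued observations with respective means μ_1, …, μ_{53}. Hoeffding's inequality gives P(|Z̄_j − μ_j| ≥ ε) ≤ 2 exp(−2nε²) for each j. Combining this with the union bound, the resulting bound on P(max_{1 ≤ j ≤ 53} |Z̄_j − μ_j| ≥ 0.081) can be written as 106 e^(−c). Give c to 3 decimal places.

Union bound over the 53 events: P(max_{1 ≤ j ≤ 53} |Z̄_j − μ_j| ≥ 0.081) ≤ 53·2·exp(−2nε²) = 106 exp(−2·885·0.081²).
So c = 2·885·0.081² = 11.6130.

11.613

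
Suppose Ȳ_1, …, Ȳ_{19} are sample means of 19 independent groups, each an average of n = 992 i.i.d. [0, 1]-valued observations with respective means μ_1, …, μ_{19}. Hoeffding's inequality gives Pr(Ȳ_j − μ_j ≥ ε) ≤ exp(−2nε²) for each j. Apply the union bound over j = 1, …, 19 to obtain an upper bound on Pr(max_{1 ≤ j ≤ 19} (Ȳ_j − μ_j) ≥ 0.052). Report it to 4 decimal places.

0.0889

Per-experiment Hoeffding bound: exp(−2·992·0.052²) = exp(−5.36474) = 0.0046787.
Union bound over 19 events: 19·0.0046787 = 0.08890.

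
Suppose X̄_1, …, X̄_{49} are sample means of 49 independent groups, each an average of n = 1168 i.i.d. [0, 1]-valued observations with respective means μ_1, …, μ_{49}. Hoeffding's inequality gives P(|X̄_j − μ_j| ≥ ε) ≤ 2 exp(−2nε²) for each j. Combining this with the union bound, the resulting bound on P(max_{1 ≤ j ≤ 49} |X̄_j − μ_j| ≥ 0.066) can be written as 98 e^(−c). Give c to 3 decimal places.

10.176

Union bound over the 49 events: P(max_{1 ≤ j ≤ 49} |X̄_j − μ_j| ≥ 0.066) ≤ 49·2·exp(−2nε²) = 98 exp(−2·1168·0.066²).
So c = 2·1168·0.066² = 10.1756.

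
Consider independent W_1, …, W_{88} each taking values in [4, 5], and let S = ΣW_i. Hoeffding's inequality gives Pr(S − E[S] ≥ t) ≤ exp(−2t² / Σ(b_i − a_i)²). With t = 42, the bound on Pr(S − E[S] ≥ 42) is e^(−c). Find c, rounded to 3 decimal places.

Σ(b_i − a_i)² = 88·(1)² = 88.
c = 2t²/88 = 2·42²/88 = 40.0909.

40.091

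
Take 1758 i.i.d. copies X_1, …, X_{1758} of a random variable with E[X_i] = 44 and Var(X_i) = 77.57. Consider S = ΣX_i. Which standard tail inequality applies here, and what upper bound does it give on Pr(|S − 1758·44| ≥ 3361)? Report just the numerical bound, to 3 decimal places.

0.012

With mean and variance of each term known, Chebyshev's inequality bounds the deviation of the sum (or sample mean).
Var(S) = n·Var(X_i) = 1758·77.57 = 136368.06.
Chebyshev: Pr(|S − 1758·44| ≥ 3361) ≤ Var(S)/3361² = 136368.06/11296321 = 0.0121.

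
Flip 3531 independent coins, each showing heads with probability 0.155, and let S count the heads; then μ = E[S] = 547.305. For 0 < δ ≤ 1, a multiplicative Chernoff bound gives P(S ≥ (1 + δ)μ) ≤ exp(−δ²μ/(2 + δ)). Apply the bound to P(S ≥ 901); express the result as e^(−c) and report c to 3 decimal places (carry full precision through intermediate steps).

86.377

Write 901 = (1 + δ)μ, so δ = 901/547.305 − 1 = 0.6462484…
Then the exponent is δ²μ/(2 + δ) = (901 − μ)² / (μ·(2 + δ)) = 86.376939.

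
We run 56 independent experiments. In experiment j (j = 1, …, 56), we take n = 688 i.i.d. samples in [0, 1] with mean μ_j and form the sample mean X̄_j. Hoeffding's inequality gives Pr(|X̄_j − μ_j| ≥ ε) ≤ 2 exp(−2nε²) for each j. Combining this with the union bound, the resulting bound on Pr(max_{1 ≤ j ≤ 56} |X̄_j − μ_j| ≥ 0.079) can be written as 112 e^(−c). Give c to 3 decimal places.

8.588

Union bound over the 56 events: Pr(max_{1 ≤ j ≤ 56} |X̄_j − μ_j| ≥ 0.079) ≤ 56·2·exp(−2nε²) = 112 exp(−2·688·0.079²).
So c = 2·688·0.079² = 8.5876.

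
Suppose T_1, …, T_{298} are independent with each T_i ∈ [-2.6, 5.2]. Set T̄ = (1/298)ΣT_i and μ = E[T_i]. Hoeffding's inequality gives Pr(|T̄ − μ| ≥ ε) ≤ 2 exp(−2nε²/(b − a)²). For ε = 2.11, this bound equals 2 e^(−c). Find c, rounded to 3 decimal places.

43.614

c = 2nε²/(b − a)² = 2·298·2.11² / 7.8² = 43.6136.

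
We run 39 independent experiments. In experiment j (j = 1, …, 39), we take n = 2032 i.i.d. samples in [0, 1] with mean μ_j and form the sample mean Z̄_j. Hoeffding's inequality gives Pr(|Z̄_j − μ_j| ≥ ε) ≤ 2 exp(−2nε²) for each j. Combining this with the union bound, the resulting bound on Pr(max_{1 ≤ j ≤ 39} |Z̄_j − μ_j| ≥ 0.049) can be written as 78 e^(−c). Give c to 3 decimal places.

9.758

Union bound over the 39 events: Pr(max_{1 ≤ j ≤ 39} |Z̄_j − μ_j| ≥ 0.049) ≤ 39·2·exp(−2nε²) = 78 exp(−2·2032·0.049²).
So c = 2·2032·0.049² = 9.7577.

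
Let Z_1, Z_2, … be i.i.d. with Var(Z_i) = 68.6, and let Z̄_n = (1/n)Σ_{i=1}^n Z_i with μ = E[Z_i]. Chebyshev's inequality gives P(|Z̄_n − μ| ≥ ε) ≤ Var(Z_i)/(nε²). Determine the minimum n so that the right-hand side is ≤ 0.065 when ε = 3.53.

85

Require 68.6/(n·3.53²) ≤ 0.065, i.e. n ≥ 68.6/(0.065·3.53²) = 84.696.
The smallest integer n is 85.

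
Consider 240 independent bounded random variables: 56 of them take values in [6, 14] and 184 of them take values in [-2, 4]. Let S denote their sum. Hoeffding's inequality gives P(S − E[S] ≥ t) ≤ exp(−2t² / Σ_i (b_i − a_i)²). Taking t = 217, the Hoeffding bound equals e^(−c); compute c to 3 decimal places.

9.226

Σ(b_i − a_i)² = 56·8² + 184·6² = 10208.
c = 2t² / 10208 = 2·217² / 10208 = 9.2259.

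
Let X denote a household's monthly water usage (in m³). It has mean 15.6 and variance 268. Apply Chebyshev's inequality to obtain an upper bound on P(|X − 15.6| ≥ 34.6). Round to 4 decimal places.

0.2239

Chebyshev: P(|X − μ| ≥ t) ≤ Var(X)/t².
Bound = 268 / 1197.16 = 0.2239.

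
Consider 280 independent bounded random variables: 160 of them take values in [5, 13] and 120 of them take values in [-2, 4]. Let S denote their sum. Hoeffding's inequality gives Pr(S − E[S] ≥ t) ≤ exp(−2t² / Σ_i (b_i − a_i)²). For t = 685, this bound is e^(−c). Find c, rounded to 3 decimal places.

64.454

Σ(b_i − a_i)² = 160·8² + 120·6² = 14560.
c = 2t² / 14560 = 2·685² / 14560 = 64.4540.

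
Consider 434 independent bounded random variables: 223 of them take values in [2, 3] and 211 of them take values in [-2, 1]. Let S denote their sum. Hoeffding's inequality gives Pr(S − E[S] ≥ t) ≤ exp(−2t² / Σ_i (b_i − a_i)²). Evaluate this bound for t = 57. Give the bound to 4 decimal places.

0.0468

Σ(b_i − a_i)² = 223·1² + 211·3² = 2122.
Exponent = 2·57² / 2122 = 3.06221.
Bound = exp(−3.06221) = 0.04678.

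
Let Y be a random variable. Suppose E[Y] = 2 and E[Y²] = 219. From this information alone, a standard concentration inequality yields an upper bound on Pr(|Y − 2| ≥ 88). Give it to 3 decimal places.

0.028

The first two moments determine the variance, so Chebyshev's inequality is the sharpest standard bound available.
Var(Y) = E[Y²] − (E[Y])² = 219 − 4 = 215.
Chebyshev's inequality: Pr(|Y − μ| ≥ t) ≤ Var(Y)/t² = 215/7744 = 0.0278.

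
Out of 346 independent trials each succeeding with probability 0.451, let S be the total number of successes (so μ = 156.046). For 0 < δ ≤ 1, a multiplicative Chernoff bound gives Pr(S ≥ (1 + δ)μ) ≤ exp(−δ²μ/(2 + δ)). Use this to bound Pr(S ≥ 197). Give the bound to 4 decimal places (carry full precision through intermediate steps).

0.0086

Write 197 = (1 + δ)μ, so δ = 197/156.046 − 1 = 0.2624483…
Then the exponent is δ²μ/(2 + δ) = (197 − μ)² / (μ·(2 + δ)) = 4.750741.
Bound = exp(−4.750741) = 0.00865.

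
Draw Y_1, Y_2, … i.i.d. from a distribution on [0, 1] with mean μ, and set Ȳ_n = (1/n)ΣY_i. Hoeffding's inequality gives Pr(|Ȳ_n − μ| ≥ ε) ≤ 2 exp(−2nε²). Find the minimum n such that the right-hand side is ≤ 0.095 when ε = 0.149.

69

Require 2·exp(−2nε²) ≤ 0.095, i.e. 2nε² ≥ ln(2/0.095) = 3.047026.
So n ≥ 3.047026 / (2·0.149²) = 68.624.
The smallest integer n is 69.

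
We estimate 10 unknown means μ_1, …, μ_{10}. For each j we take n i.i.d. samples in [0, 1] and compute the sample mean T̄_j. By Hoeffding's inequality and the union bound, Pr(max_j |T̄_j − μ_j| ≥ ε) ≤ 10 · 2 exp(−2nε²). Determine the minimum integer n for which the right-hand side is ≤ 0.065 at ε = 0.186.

83

Need 2·10·exp(−2nε²) ≤ 0.065, i.e. exp(−2nε²) ≤ 0.065/20.
So 2nε² ≥ ln(20/0.065) = 5.729100.
Hence n ≥ 5.729100/(2·0.186²) = 82.800.
The smallest integer n is 83.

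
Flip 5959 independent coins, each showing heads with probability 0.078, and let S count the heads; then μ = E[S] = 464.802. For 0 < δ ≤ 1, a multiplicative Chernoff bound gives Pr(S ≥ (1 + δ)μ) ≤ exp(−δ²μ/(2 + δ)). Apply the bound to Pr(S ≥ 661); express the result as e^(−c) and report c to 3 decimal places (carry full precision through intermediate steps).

Write 661 = (1 + δ)μ, so δ = 661/464.802 − 1 = 0.4221109…
Then the exponent is δ²μ/(2 + δ) = (661 − μ)² / (μ·(2 + δ)) = 34.192207.

34.192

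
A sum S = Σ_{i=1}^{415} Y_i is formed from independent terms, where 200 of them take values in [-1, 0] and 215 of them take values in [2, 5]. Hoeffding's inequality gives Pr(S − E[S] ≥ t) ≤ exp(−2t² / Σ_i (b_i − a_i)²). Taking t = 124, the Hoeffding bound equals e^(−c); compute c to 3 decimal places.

14.404

Σ(b_i − a_i)² = 200·1² + 215·3² = 2135.
c = 2t² / 2135 = 2·124² / 2135 = 14.4037.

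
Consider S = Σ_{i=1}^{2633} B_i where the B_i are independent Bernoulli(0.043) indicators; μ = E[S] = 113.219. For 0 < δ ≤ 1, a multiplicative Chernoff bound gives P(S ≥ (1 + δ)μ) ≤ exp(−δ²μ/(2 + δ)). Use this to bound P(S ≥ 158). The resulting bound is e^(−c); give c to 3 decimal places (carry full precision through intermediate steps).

7.394

Write 158 = (1 + δ)μ, so δ = 158/113.219 − 1 = 0.3955255…
Then the exponent is δ²μ/(2 + δ) = (158 − μ)² / (μ·(2 + δ)) = 7.393796.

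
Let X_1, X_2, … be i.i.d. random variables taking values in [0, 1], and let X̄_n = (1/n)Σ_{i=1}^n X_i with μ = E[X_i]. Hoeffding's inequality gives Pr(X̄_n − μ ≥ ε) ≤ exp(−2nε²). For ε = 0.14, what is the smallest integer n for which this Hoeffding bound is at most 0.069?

69

Require exp(−2nε²) ≤ 0.069, i.e. 2nε² ≥ ln(1/0.069) = 2.673649.
So n ≥ 2.673649 / (2·0.14²) = 68.205.
The smallest integer n is 69.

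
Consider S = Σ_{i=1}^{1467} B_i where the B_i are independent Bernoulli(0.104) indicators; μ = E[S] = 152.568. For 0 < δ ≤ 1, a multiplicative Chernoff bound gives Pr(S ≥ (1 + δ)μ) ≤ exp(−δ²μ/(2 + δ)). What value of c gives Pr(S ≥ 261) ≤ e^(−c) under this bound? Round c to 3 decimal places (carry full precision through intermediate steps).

28.429

Write 261 = (1 + δ)μ, so δ = 261/152.568 − 1 = 0.7107126…
Then the exponent is δ²μ/(2 + δ) = (261 − μ)² / (μ·(2 + δ)) = 28.429421.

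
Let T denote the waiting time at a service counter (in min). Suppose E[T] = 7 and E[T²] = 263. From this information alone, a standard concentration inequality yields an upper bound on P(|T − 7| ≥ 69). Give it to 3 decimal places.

The first two moments determine the variance, so Chebyshev's inequality is the sharpest standard bound available.
Var(T) = E[T²] − (E[T])² = 263 − 49 = 214.
Chebyshev's inequality: P(|T − μ| ≥ t) ≤ Var(T)/t² = 214/4761 = 0.0449.

0.045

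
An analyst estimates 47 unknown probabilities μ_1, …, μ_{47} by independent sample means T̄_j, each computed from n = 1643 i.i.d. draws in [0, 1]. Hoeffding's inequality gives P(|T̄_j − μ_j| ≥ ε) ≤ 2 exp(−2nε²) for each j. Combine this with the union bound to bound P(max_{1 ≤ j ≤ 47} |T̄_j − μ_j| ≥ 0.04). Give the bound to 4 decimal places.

0.4895

Per-experiment Hoeffding bound: 2·exp(−2·1643·0.04²) = 2·exp(−5.25760) = 0.010416.
Union bound over 47 events: 47·0.010416 = 0.48953.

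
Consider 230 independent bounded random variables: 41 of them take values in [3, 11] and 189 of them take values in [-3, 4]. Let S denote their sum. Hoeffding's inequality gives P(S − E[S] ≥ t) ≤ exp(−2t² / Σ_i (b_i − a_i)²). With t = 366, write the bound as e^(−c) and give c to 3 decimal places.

22.542

Σ(b_i − a_i)² = 41·8² + 189·7² = 11885.
c = 2t² / 11885 = 2·366² / 11885 = 22.5420.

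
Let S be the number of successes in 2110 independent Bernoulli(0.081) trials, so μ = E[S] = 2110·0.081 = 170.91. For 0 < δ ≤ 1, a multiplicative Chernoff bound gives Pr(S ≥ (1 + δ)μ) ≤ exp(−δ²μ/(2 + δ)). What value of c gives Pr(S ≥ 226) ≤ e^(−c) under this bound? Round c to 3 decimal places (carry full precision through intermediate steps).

7.646

Write 226 = (1 + δ)μ, so δ = 226/170.91 − 1 = 0.3223334…
Then the exponent is δ²μ/(2 + δ) = (226 − μ)² / (μ·(2 + δ)) = 7.646338.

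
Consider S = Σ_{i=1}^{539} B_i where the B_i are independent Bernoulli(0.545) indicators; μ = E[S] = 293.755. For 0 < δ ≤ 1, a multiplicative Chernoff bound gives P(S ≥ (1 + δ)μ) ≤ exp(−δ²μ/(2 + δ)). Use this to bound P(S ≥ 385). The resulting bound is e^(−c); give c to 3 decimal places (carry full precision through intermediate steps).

Write 385 = (1 + δ)μ, so δ = 385/293.755 − 1 = 0.310616…
Then the exponent is δ²μ/(2 + δ) = (385 − μ)² / (μ·(2 + δ)) = 12.266061.

12.266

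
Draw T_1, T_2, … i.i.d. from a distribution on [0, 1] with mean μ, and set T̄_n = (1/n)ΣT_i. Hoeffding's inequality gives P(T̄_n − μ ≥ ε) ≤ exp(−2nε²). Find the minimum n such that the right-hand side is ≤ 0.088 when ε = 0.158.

Require exp(−2nε²) ≤ 0.088, i.e. 2nε² ≥ ln(1/0.088) = 2.430418.
So n ≥ 2.430418 / (2·0.158²) = 48.678.
The smallest integer n is 49.

49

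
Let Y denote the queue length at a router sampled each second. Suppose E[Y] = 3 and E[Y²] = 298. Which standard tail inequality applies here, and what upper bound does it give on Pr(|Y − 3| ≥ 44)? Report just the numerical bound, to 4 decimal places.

0.1493

The first two moments determine the variance, so Chebyshev's inequality is the sharpest standard bound available.
Var(Y) = E[Y²] − (E[Y])² = 298 − 9 = 289.
Chebyshev's inequality: Pr(|Y − μ| ≥ t) ≤ Var(Y)/t² = 289/1936 = 0.1493.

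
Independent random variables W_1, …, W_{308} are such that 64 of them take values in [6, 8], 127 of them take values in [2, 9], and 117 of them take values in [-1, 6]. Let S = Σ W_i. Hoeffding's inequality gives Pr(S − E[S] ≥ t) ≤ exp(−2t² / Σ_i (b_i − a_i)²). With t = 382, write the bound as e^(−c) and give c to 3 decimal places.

Σ(b_i − a_i)² = 64·2² + 127·7² + 117·7² = 12212.
c = 2t² / 12212 = 2·382² / 12212 = 23.8985.

23.898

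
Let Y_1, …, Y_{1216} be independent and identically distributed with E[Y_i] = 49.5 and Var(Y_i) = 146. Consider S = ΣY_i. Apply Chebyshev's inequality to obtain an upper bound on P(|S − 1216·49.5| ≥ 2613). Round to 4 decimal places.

0.0260

Var(S) = n·Var(Y_i) = 1216·146 = 177536.
Chebyshev: P(|S − 1216·49.5| ≥ 2613) ≤ Var(S)/2613² = 177536/6827769 = 0.0260.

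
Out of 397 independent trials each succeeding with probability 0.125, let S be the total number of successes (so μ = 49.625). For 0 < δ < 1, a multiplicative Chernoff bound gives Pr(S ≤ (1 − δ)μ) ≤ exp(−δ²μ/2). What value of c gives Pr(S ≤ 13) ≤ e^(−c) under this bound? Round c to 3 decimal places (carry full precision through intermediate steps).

13.515

Write 13 = (1 − δ)μ, so δ = 1 − 13/49.625 = 0.7380353…
Then the exponent is δ²μ/2 = (μ − 13)²/(2μ) = 13.515271.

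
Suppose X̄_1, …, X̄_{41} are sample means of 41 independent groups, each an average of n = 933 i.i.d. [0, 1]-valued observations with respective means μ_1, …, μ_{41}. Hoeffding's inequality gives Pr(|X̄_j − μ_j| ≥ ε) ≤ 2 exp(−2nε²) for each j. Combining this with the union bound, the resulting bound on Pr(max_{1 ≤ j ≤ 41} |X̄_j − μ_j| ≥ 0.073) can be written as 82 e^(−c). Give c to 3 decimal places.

Union bound over the 41 events: Pr(max_{1 ≤ j ≤ 41} |X̄_j − μ_j| ≥ 0.073) ≤ 41·2·exp(−2nε²) = 82 exp(−2·933·0.073²).
So c = 2·933·0.073² = 9.9439.

9.944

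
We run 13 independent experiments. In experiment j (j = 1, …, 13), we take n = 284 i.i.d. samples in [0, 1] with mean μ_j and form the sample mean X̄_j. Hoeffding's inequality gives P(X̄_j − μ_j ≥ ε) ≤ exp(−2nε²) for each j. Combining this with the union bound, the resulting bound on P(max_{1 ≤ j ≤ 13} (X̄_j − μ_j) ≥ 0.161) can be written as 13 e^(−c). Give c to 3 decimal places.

Union bound over the 13 events: P(max_{1 ≤ j ≤ 13} (X̄_j − μ_j) ≥ 0.161) ≤ 13·exp(−2nε²) = 13 exp(−2·284·0.161²).
So c = 2·284·0.161² = 14.7231.

14.723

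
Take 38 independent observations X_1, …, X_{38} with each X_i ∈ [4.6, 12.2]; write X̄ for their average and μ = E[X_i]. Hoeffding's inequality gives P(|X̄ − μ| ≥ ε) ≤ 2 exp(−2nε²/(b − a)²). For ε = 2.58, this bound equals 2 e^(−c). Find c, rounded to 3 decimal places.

8.758

c = 2nε²/(b − a)² = 2·38·2.58² / 7.6² = 8.7584.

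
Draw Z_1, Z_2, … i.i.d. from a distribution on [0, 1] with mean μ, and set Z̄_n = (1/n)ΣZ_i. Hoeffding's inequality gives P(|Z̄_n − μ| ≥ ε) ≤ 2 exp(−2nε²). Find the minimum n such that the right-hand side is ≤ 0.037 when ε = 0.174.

66

Require 2·exp(−2nε²) ≤ 0.037, i.e. 2nε² ≥ ln(2/0.037) = 3.989985.
So n ≥ 3.989985 / (2·0.174²) = 65.894.
The smallest integer n is 66.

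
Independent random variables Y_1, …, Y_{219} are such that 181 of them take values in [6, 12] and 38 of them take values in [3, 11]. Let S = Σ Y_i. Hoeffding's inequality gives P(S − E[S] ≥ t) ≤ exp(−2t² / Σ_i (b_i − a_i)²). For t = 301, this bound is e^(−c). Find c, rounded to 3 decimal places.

20.251

Σ(b_i − a_i)² = 181·6² + 38·8² = 8948.
c = 2t² / 8948 = 2·301² / 8948 = 20.2506.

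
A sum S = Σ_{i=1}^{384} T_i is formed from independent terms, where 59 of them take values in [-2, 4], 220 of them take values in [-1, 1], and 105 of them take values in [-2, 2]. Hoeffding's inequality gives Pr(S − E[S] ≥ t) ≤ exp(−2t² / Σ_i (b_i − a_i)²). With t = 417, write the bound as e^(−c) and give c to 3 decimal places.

Σ(b_i − a_i)² = 59·6² + 220·2² + 105·4² = 4684.
c = 2t² / 4684 = 2·417² / 4684 = 74.2481.

74.248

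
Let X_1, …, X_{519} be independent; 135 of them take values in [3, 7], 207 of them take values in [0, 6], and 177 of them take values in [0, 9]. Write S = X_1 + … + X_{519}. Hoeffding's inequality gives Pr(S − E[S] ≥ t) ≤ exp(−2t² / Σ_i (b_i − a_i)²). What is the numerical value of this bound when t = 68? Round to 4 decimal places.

Σ(b_i − a_i)² = 135·4² + 207·6² + 177·9² = 23949.
Exponent = 2·68² / 23949 = 0.38615.
Bound = exp(−0.38615) = 0.67967.

0.6797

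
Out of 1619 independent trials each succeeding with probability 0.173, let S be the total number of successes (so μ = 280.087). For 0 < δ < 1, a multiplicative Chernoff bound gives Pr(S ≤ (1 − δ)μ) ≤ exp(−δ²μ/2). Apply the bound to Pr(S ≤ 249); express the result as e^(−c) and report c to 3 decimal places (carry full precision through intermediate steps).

1.725

Write 249 = (1 − δ)μ, so δ = 1 − 249/280.087 = 0.1109905…
Then the exponent is δ²μ/2 = (μ − 249)²/(2μ) = 1.725181.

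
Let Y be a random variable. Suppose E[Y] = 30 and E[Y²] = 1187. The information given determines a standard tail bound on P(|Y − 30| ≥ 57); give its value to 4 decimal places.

0.0883

The first two moments determine the variance, so Chebyshev's inequality is the sharpest standard bound available.
Var(Y) = E[Y²] − (E[Y])² = 1187 − 900 = 287.
Chebyshev's inequality: P(|Y − μ| ≥ t) ≤ Var(Y)/t² = 287/3249 = 0.0883.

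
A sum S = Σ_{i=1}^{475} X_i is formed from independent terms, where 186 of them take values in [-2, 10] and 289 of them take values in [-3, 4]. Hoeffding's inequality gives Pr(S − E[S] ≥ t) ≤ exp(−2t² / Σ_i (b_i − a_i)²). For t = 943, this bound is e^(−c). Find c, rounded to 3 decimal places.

43.436

Σ(b_i − a_i)² = 186·12² + 289·7² = 40945.
c = 2t² / 40945 = 2·943² / 40945 = 43.4363.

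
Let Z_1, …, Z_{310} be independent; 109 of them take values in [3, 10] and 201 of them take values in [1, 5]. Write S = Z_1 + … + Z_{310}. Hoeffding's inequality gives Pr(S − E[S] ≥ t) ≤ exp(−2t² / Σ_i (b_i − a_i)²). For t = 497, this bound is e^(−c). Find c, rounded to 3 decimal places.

Σ(b_i − a_i)² = 109·7² + 201·4² = 8557.
c = 2t² / 8557 = 2·497² / 8557 = 57.7326.

57.733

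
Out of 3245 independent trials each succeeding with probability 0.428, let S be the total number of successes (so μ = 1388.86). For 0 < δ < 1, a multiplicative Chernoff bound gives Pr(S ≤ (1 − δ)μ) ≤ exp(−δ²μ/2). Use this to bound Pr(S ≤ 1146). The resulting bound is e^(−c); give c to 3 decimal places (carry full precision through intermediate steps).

Write 1146 = (1 − δ)μ, so δ = 1 − 1146/1388.86 = 0.1748628…
Then the exponent is δ²μ/2 = (μ − 1146)²/(2μ) = 21.233594.

21.234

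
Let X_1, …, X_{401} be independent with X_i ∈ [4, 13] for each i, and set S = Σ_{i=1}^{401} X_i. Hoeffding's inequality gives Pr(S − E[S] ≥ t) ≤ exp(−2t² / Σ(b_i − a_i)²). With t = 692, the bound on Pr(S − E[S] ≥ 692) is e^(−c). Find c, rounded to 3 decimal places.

Σ(b_i − a_i)² = 401·(9)² = 32481.
c = 2t²/32481 = 2·692²/32481 = 29.4858.

29.486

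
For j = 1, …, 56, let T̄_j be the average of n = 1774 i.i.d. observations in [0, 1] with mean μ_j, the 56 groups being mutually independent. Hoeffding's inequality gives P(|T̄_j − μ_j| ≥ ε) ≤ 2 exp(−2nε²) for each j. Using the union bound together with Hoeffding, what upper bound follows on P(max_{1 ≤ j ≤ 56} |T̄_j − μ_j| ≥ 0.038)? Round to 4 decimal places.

0.6671

Per-experiment Hoeffding bound: 2·exp(−2·1774·0.038²) = 2·exp(−5.12331) = 0.011913.
Union bound over 56 events: 56·0.011913 = 0.66710.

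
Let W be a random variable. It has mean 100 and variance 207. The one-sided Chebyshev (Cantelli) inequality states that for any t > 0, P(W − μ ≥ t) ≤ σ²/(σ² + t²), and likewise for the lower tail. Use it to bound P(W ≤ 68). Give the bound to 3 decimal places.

0.168

Here σ² = 207 and t = 32, so σ² + t² = 1231.
Cantelli's bound: 207/1231 = 0.1682.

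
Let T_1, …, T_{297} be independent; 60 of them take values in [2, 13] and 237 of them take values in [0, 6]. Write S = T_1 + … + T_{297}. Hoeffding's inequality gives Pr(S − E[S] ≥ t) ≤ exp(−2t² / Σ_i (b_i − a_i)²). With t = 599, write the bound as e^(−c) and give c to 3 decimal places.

Σ(b_i − a_i)² = 60·11² + 237·6² = 15792.
c = 2t² / 15792 = 2·599² / 15792 = 45.4409.

45.441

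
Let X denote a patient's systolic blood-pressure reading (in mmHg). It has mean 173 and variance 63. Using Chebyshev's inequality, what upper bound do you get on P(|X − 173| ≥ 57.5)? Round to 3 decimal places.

0.019

Chebyshev: P(|X − μ| ≥ t) ≤ Var(X)/t².
Bound = 63 / 3306.25 = 0.0191.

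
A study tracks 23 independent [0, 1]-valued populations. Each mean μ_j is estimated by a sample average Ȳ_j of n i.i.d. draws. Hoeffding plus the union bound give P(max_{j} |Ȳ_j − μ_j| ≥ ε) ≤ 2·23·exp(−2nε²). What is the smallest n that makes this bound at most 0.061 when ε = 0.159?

Need 2·23·exp(−2nε²) ≤ 0.061, i.e. exp(−2nε²) ≤ 0.061/46.
So 2nε² ≥ ln(46/0.061) = 6.625523.
Hence n ≥ 6.625523/(2·0.159²) = 131.038.
The smallest integer n is 132.

132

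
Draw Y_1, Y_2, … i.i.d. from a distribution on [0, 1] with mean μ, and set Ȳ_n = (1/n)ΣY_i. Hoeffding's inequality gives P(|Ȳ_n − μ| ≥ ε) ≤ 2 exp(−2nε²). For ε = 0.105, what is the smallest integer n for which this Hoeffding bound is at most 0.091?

Require 2·exp(−2nε²) ≤ 0.091, i.e. 2nε² ≥ ln(2/0.091) = 3.090043.
So n ≥ 3.090043 / (2·0.105²) = 140.138.
The smallest integer n is 141.

141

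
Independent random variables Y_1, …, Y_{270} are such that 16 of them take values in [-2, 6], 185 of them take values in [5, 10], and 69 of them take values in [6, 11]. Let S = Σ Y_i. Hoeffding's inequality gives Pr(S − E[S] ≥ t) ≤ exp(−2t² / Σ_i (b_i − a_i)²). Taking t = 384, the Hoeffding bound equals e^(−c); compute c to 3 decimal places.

39.993

Σ(b_i − a_i)² = 16·8² + 185·5² + 69·5² = 7374.
c = 2t² / 7374 = 2·384² / 7374 = 39.9935.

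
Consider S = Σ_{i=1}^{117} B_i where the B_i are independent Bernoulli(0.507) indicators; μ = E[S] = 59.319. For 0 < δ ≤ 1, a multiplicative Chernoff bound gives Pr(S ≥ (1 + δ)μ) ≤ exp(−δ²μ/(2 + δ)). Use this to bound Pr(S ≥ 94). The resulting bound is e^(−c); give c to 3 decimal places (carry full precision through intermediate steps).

7.845

Write 94 = (1 + δ)μ, so δ = 94/59.319 − 1 = 0.5846525…
Then the exponent is δ²μ/(2 + δ) = (94 − μ)² / (μ·(2 + δ)) = 7.844897.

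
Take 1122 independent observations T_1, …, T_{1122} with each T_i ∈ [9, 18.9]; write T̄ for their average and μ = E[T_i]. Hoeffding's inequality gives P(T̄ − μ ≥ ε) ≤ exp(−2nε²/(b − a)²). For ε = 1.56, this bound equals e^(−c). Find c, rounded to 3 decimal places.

55.719

c = 2nε²/(b − a)² = 2·1122·1.56² / 9.9² = 55.7188.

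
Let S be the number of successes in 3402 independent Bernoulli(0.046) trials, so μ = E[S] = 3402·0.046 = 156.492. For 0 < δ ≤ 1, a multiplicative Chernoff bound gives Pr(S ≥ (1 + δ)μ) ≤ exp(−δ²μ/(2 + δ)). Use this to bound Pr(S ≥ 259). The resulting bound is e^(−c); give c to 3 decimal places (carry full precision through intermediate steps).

25.290

Write 259 = (1 + δ)μ, so δ = 259/156.492 − 1 = 0.6550367…
Then the exponent is δ²μ/(2 + δ) = (259 − μ)² / (μ·(2 + δ)) = 25.290234.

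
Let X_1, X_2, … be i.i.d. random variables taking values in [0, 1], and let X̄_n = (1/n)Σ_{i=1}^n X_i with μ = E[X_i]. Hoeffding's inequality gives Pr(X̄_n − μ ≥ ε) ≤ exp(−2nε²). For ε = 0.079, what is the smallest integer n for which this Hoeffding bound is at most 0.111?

177

Require exp(−2nε²) ≤ 0.111, i.e. 2nε² ≥ ln(1/0.111) = 2.198225.
So n ≥ 2.198225 / (2·0.079²) = 176.112.
The smallest integer n is 177.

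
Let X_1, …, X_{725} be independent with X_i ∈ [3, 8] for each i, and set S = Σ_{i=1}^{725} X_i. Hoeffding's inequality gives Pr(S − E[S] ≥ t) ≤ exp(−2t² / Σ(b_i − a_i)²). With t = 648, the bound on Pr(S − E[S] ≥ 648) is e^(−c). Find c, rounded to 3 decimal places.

Σ(b_i − a_i)² = 725·(5)² = 18125.
c = 2t²/18125 = 2·648²/18125 = 46.3342.

46.334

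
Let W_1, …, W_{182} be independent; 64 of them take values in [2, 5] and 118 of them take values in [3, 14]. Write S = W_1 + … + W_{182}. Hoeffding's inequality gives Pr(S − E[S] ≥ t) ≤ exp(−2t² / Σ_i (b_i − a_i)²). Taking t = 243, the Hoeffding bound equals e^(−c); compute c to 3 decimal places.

7.951

Σ(b_i − a_i)² = 64·3² + 118·11² = 14854.
c = 2t² / 14854 = 2·243² / 14854 = 7.9506.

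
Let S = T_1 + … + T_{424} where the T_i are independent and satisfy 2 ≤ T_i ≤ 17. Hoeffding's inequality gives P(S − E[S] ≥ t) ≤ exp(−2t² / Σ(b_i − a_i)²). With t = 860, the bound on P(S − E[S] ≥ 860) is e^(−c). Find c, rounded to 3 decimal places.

15.505

Σ(b_i − a_i)² = 424·(15)² = 95400.
c = 2t²/95400 = 2·860²/95400 = 15.5052.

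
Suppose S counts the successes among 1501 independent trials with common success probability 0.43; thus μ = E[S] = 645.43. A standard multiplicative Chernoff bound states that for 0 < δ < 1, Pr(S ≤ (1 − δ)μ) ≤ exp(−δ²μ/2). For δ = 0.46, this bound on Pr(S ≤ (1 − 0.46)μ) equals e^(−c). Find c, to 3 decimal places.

68.286

c = δ²μ/2 = 0.46²·645.43/2 = 68.2865.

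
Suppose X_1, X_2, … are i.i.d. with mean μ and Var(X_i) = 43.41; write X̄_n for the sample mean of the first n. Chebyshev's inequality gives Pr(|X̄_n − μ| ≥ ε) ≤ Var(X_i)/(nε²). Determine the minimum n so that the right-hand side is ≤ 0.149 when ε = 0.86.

Require 43.41/(n·0.86²) ≤ 0.149, i.e. n ≥ 43.41/(0.149·0.86²) = 393.919.
The smallest integer n is 394.

394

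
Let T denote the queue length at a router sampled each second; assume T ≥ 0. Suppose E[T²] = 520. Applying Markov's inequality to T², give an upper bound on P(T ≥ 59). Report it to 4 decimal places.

Since T ≥ 0, the event {T ≥ 59} is the same as {T² ≥ 3481}.
Markov's inequality applied to T² gives P(T² ≥ 3481) ≤ E[T²]/3481 = 520/3481 = 0.1494.

0.1494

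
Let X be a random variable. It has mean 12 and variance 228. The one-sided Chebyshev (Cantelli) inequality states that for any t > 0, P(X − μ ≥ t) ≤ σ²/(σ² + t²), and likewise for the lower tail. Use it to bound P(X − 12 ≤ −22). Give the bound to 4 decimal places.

0.3202

Here σ² = 228 and t = 22, so σ² + t² = 712.
Cantelli's bound: 228/712 = 0.3202.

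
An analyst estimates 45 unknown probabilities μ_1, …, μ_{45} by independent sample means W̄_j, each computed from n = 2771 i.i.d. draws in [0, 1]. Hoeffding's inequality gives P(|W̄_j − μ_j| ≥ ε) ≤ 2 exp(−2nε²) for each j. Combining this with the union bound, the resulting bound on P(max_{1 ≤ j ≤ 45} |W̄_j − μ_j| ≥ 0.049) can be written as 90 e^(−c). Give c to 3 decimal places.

Union bound over the 45 events: P(max_{1 ≤ j ≤ 45} |W̄_j − μ_j| ≥ 0.049) ≤ 45·2·exp(−2nε²) = 90 exp(−2·2771·0.049²).
So c = 2·2771·0.049² = 13.3063.

13.306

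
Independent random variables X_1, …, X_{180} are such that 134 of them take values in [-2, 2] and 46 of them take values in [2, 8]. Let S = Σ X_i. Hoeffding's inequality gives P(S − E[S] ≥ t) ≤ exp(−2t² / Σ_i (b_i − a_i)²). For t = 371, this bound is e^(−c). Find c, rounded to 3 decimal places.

Σ(b_i − a_i)² = 134·4² + 46·6² = 3800.
c = 2t² / 3800 = 2·371² / 3800 = 72.4426.

72.443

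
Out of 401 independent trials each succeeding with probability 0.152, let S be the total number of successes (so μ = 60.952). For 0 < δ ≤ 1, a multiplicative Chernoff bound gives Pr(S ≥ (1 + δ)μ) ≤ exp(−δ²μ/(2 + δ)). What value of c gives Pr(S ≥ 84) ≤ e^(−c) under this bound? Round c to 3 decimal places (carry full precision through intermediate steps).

Write 84 = (1 + δ)μ, so δ = 84/60.952 − 1 = 0.3781336…
Then the exponent is δ²μ/(2 + δ) = (84 − μ)² / (μ·(2 + δ)) = 3.664732.

3.665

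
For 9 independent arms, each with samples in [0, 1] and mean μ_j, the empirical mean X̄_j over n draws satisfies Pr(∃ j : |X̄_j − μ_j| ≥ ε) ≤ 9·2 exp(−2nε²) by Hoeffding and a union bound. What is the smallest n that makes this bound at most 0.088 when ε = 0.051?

Need 2·9·exp(−2nε²) ≤ 0.088, i.e. exp(−2nε²) ≤ 0.088/18.
So 2nε² ≥ ln(18/0.088) = 5.320790.
Hence n ≥ 5.320790/(2·0.051²) = 1022.835.
The smallest integer n is 1023.

1023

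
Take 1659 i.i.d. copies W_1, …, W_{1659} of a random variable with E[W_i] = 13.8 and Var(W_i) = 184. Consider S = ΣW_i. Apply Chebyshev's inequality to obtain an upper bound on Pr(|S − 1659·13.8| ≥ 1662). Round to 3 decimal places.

Var(S) = n·Var(W_i) = 1659·184 = 305256.
Chebyshev: Pr(|S − 1659·13.8| ≥ 1662) ≤ Var(S)/1662² = 305256/2762244 = 0.1105.

0.111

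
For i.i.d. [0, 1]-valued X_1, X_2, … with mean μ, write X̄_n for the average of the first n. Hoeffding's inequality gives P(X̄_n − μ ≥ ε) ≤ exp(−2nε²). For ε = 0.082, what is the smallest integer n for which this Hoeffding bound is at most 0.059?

Require exp(−2nε²) ≤ 0.059, i.e. 2nε² ≥ ln(1/0.059) = 2.830218.
So n ≥ 2.830218 / (2·0.082²) = 210.456.
The smallest integer n is 211.

211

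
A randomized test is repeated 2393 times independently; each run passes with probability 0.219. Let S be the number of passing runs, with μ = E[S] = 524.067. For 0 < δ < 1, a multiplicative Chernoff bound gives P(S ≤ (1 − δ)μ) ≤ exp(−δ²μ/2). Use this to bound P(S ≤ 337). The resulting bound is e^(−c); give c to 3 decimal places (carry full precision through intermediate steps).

Write 337 = (1 − δ)μ, so δ = 1 − 337/524.067 = 0.3569525…
Then the exponent is δ²μ/2 = (μ − 337)²/(2μ) = 33.387012.

33.387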